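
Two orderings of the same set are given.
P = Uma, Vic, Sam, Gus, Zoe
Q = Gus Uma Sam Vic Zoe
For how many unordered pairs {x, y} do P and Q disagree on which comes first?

Assign each item its position (1..5) in the first ordering, then rewrite the second ordering as that position sequence:
positions: Uma→1, Vic→2, Sam→3, Gus→4, Zoe→5
second ordering as positions: [4, 1, 3, 2, 5]
Discordant pairs = inversions in this position sequence.
4: 1, 3, 2 → 3
1: 0
3: 2 → 1
2: 0
5: 0
Total: 3 + 0 + 1 + 0 + 0 = 4

4 disagreeing pairs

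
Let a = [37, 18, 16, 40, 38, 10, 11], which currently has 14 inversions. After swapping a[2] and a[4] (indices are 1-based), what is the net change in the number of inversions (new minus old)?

+1

Positions 2 and 4 hold 18 and 40; after swapping, the array is [37, 40, 16, 18, 38, 10, 11].
Sweep left to right; for each value list the smaller values that follow it:
37: 4
40: 5
16: 2
18: 2
38: 2
10: 0
11: 0
Sum: 4 + 5 + 2 + 2 + 2 + 0 + 0 = 15
Change: 15 − 14 = +1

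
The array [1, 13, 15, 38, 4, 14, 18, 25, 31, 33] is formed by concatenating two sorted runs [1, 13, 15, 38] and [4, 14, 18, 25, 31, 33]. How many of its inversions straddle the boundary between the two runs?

Take each right-half value and tally the left-half values above it:
r = 4: 13, 15, 38 → 3
r = 14: 15, 38 → 2
r = 18: 38 → 1
r = 25: 38 → 1
r = 31: 38 → 1
r = 33: 38 → 1
Cross-inversions: 3 + 2 + 1 + 1 + 1 + 1 = 9

9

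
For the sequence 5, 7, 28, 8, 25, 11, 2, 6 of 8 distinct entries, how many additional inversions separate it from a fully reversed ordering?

13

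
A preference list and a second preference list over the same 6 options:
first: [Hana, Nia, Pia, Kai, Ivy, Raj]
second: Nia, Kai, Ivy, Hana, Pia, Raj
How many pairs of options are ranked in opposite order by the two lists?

5

Assign each item its position (1..6) in the first ordering, then rewrite the second ordering as that position sequence:
positions: Hana→1, Nia→2, Pia→3, Kai→4, Ivy→5, Raj→6
second ordering as positions: [2, 4, 5, 1, 3, 6]
Discordant pairs = inversions in this position sequence.
2: 1 → 1
4: 1, 3 → 2
5: 1, 3 → 2
1: 0
3: 0
6: 0
Total: 1 + 2 + 2 + 0 + 0 + 0 = 5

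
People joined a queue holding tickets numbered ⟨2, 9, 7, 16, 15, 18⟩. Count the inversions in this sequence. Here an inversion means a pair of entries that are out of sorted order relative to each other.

Listing every pair i<j with a[i]>a[j] (using 0-based positions):
(1,2): 9 > 7
(3,4): 16 > 15
That's 2 pairs.

2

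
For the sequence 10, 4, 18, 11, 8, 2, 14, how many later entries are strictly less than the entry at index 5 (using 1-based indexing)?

The element at index 5 is 8.
Elements after it: 2, 14
Those smaller than 8: 2

1 such element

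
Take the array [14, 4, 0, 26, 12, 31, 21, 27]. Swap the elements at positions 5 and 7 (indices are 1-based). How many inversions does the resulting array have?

9

Positions 5 and 7 hold 12 and 21; after swapping, the array is [14, 4, 0, 26, 21, 31, 12, 27].
For each element, count later entries that are smaller:
14: 3
4: 1
0: 0
26: 2
21: 1
31: 2
12: 0
27: 0
Sum: 3 + 1 + 0 + 2 + 1 + 2 + 0 + 0 = 9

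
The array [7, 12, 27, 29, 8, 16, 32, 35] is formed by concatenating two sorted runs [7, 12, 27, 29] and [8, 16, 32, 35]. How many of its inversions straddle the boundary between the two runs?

5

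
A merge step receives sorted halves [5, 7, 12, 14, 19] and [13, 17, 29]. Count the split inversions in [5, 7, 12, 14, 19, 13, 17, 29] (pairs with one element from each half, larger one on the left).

Cross-inversions: 3

For each element r of the right run, count left-run elements greater than r:
r = 13: 14, 19 → 2
r = 17: 19 → 1
r = 29: none → 0
Cross-inversions: 2 + 1 + 0 = 3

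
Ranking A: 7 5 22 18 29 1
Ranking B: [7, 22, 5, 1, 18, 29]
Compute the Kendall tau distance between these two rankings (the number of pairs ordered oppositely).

Assign each item its position (1..6) in the first ordering, then rewrite the second ordering as that position sequence:
positions: 7→1, 5→2, 22→3, 18→4, 29→5, 1→6
second ordering as positions: [1, 3, 2, 6, 4, 5]
Discordant pairs = inversions in this position sequence.
1: 0
3: 2 → 1
2: 0
6: 4, 5 → 2
4: 0
5: 0
Total: 0 + 1 + 0 + 2 + 0 + 0 = 3

Discordant pairs: 3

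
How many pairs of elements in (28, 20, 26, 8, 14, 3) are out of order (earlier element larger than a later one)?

13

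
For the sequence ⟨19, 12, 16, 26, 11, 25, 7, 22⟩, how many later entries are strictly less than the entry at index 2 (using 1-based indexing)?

The element at index 2 is 12.
Elements after it: 16, 26, 11, 25, 7, 22
Those smaller than 12: 11, 7

2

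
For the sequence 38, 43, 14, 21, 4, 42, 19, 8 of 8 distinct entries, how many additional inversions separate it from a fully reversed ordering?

9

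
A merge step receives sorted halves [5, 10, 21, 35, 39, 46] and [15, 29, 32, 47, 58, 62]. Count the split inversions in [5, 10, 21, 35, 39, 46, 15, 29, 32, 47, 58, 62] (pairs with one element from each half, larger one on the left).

For each element r of the right run, count left-run elements greater than r:
r = 15: 21, 35, 39, 46 → 4
r = 29: 35, 39, 46 → 3
r = 32: 35, 39, 46 → 3
r = 47: none → 0
r = 58: none → 0
r = 62: none → 0
Cross-inversions: 4 + 3 + 3 + 0 + 0 + 0 = 10

10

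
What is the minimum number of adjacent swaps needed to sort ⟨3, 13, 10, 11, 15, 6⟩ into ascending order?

6

Each adjacent swap fixes exactly one inversion, so the minimum swap count equals the number of inversions.
Count inversions — for each element, later elements that are smaller:
3: none → 0
13: 10, 11, 6 → 3
10: 6 → 1
11: 6 → 1
15: 6 → 1
6: none → 0
Total inversions: 0 + 3 + 1 + 1 + 1 + 0 = 6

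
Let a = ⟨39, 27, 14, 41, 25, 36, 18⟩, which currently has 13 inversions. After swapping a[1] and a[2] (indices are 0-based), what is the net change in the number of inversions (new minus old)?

Positions 1 and 2 hold 27 and 14; after swapping, the array is [39, 14, 27, 41, 25, 36, 18].
Count, for each position, how many later elements it exceeds:
39 → 14, 27, 25, 36, 18 → 5
14 → none → 0
27 → 25, 18 → 2
41 → 25, 36, 18 → 3
25 → 18 → 1
36 → 18 → 1
18 → none → 0
Sum: 5 + 0 + 2 + 3 + 1 + 1 + 0 = 12
Change: 12 − 13 = -1

-1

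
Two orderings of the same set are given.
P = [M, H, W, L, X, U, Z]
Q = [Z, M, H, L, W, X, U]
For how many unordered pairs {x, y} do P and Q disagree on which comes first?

Assign each item its position (1..7) in the first ordering, then rewrite the second ordering as that position sequence:
positions: M→1, H→2, W→3, L→4, X→5, U→6, Z→7
second ordering as positions: [7, 1, 2, 4, 3, 5, 6]
Discordant pairs = inversions in this position sequence.
7: 1, 2, 4, 3, 5, 6 → 6
1: 0
2: 0
4: 3 → 1
3: 0
5: 0
6: 0
Total: 6 + 0 + 0 + 1 + 0 + 0 + 0 = 7

7 disagreeing pairs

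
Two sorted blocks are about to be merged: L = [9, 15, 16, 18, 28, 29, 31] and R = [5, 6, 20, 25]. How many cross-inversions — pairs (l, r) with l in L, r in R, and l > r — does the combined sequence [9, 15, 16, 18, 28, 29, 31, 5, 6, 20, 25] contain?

20 cross-inversions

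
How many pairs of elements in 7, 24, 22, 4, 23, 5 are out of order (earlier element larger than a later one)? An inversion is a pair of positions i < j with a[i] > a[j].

Element-by-element contributions:
7 → 4, 5 → 2
24 → 22, 4, 23, 5 → 4
22 → 4, 5 → 2
4 → none → 0
23 → 5 → 1
5 → none → 0
Sum: 2 + 4 + 2 + 0 + 1 + 0 = 9

9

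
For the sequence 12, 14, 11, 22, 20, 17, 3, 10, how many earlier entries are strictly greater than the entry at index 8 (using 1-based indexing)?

The element at index 8 is 10.
Elements before it: 12, 14, 11, 22, 20, 17, 3
Those larger than 10: 12, 14, 11, 22, 20, 17

6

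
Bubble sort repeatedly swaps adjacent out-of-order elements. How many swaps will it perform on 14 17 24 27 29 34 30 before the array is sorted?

1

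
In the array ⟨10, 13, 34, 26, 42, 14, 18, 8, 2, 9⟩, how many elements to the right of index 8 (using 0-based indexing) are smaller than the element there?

The element at index 8 is 2.
Elements after it: 9
None of them are smaller than 2.

0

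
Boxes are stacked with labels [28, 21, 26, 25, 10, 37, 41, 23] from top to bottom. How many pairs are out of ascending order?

13

Sweep left to right; for each value list the smaller values that follow it:
28 → 21, 26, 25, 10, 23 → 5
21 → 10 → 1
26 → 25, 10, 23 → 3
25 → 10, 23 → 2
10 → none → 0
37 → 23 → 1
41 → 23 → 1
23 → none → 0
Sum: 5 + 1 + 3 + 2 + 0 + 1 + 1 + 0 = 13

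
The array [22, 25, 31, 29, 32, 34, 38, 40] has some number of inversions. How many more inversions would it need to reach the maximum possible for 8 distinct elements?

Maximum inversions for 8 distinct elements is C(8, 2) = 8·7/2 = 28.
Current inversions — for each element, count later smaller elements:
22: 0
25: 0
31: 1
29: 0
32: 0
34: 0
38: 0
40: 0
Current total: 0 + 0 + 1 + 0 + 0 + 0 + 0 + 0 = 1
Shortfall: 28 − 1 = 27

27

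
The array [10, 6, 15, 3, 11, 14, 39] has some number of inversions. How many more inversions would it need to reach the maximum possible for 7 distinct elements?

15

Maximum inversions for 7 distinct elements is C(7, 2) = 7·6/2 = 21.
Current inversions — for each element, count later smaller elements:
10: 2
6: 1
15: 3
3: 0
11: 0
14: 0
39: 0
Current total: 2 + 1 + 3 + 0 + 0 + 0 + 0 = 6
Shortfall: 21 − 6 = 15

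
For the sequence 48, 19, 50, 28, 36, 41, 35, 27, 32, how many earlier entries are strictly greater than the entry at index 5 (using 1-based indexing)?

The element at index 5 is 36.
Elements before it: 48, 19, 50, 28
Those larger than 36: 48, 50

2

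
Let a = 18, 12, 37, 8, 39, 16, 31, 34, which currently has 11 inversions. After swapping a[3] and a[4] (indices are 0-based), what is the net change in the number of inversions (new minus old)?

Positions 3 and 4 hold 8 and 39; after swapping, the array is [18, 12, 37, 39, 8, 16, 31, 34].
Sweep left to right; for each value list the smaller values that follow it:
18 → 12, 8, 16 → 3
12 → 8 → 1
37 → 8, 16, 31, 34 → 4
39 → 8, 16, 31, 34 → 4
8 → none → 0
16 → none → 0
31 → none → 0
34 → none → 0
Sum: 3 + 1 + 4 + 4 + 0 + 0 + 0 + 0 = 12
Change: 12 − 11 = +1

+1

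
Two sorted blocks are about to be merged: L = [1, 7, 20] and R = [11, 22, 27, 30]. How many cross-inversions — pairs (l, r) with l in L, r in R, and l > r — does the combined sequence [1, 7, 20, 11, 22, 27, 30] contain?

1 cross-inversion

For each element r of the right run, count left-run elements greater than r:
r = 11: 20 → 1
r = 22: none → 0
r = 27: none → 0
r = 30: none → 0
Cross-inversions: 1 + 0 + 0 + 0 = 1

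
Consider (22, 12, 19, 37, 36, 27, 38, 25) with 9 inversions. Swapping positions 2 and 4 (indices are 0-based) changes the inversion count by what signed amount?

+1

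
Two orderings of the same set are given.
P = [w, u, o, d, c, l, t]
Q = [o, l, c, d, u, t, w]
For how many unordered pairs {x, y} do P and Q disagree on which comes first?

There are 13 disagreeing pairs.

Assign each item its position (1..7) in the first ordering, then rewrite the second ordering as that position sequence:
positions: w→1, u→2, o→3, d→4, c→5, l→6, t→7
second ordering as positions: [3, 6, 5, 4, 2, 7, 1]
Discordant pairs = inversions in this position sequence.
3: 2, 1 → 2
6: 5, 4, 2, 1 → 4
5: 4, 2, 1 → 3
4: 2, 1 → 2
2: 1 → 1
7: 1 → 1
1: 0
Total: 2 + 4 + 3 + 2 + 1 + 1 + 0 = 13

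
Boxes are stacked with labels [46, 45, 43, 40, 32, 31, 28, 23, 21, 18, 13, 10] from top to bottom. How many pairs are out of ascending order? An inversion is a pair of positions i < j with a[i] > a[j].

66 out-of-order pairs

Count, for each position, how many later elements it exceeds:
46 → 45, 43, 40, 32, 31, 28, 23, 21, 18, 13, 10 → 11
45 → 43, 40, 32, 31, 28, 23, 21, 18, 13, 10 → 10
43 → 40, 32, 31, 28, 23, 21, 18, 13, 10 → 9
40 → 32, 31, 28, 23, 21, 18, 13, 10 → 8
32 → 31, 28, 23, 21, 18, 13, 10 → 7
31 → 28, 23, 21, 18, 13, 10 → 6
28 → 23, 21, 18, 13, 10 → 5
23 → 21, 18, 13, 10 → 4
21 → 18, 13, 10 → 3
18 → 13, 10 → 2
13 → 10 → 1
10 → none → 0
Sum: 11 + 10 + 9 + 8 + 7 + 6 + 5 + 4 + 3 + 2 + 1 + 0 = 66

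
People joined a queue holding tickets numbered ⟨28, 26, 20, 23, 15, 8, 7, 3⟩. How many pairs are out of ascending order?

27

For each element, count later entries that are smaller:
28: 7
26: 6
20: 4
23: 4
15: 3
8: 2
7: 1
3: 0
Sum: 7 + 6 + 4 + 4 + 3 + 2 + 1 + 0 = 27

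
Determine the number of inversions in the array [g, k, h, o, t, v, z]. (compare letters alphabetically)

Inversions: 1

Listing every pair i<j with a[i]>a[j] (using 0-based positions):
(1,2): k > h
That's 1 pair.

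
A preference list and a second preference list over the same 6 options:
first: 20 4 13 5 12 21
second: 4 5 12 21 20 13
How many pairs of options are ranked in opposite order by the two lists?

7 pairs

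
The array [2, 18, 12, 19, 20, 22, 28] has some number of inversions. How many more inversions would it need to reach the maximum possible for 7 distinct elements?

20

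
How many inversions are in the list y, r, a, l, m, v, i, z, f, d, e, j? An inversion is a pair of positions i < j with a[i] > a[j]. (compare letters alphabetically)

42

Count, for each position, how many later elements it exceeds:
y → r, a, l, m, v, i, f, d, e, j → 10
r → a, l, m, i, f, d, e, j → 8
a → none → 0
l → i, f, d, e, j → 5
m → i, f, d, e, j → 5
v → i, f, d, e, j → 5
i → f, d, e → 3
z → f, d, e, j → 4
f → d, e → 2
d → none → 0
e → none → 0
j → none → 0
Sum: 10 + 8 + 0 + 5 + 5 + 5 + 3 + 4 + 2 + 0 + 0 + 0 = 42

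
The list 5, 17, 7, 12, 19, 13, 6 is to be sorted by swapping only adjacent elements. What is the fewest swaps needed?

Minimum adjacent swaps = number of inversions (each swap of adjacent out-of-order elements removes one inversion and no swap can remove more).
Count inversions — for each element, later elements that are smaller:
5: none → 0
17: 7, 12, 13, 6 → 4
7: 6 → 1
12: 6 → 1
19: 13, 6 → 2
13: 6 → 1
6: none → 0
Total inversions: 0 + 4 + 1 + 1 + 2 + 1 + 0 = 9

9 adjacent swaps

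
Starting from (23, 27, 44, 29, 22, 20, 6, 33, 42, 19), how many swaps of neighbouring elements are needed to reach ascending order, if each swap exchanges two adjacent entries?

The minimum number of adjacent swaps to sort an array equals its inversion count, since every such swap removes exactly one inversion.
Count inversions — for each element, later elements that are smaller:
23: 22, 20, 6, 19 → 4
27: 22, 20, 6, 19 → 4
44: 29, 22, 20, 6, 33, 42, 19 → 7
29: 22, 20, 6, 19 → 4
22: 20, 6, 19 → 3
20: 6, 19 → 2
6: none → 0
33: 19 → 1
42: 19 → 1
19: none → 0
Total inversions: 4 + 4 + 7 + 4 + 3 + 2 + 0 + 1 + 1 + 0 = 26

26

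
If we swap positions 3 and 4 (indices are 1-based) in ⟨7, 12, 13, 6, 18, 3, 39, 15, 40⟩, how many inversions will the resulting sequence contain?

Positions 3 and 4 hold 13 and 6; after swapping, the array is [7, 12, 6, 13, 18, 3, 39, 15, 40].
For each element, count later entries that are smaller:
7 → 6, 3 → 2
12 → 6, 3 → 2
6 → 3 → 1
13 → 3 → 1
18 → 3, 15 → 2
3 → none → 0
39 → 15 → 1
15 → none → 0
40 → none → 0
Sum: 2 + 2 + 1 + 1 + 2 + 0 + 1 + 0 + 0 = 9

There are 9 inversions.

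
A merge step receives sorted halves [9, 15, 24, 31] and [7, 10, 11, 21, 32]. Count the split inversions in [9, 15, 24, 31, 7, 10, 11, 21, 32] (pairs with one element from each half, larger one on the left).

12

Count, for every r in R, how many entries of L exceed r:
r = 7: 9, 15, 24, 31 → 4
r = 10: 15, 24, 31 → 3
r = 11: 15, 24, 31 → 3
r = 21: 24, 31 → 2
r = 32: none → 0
Cross-inversions: 4 + 3 + 3 + 2 + 0 = 12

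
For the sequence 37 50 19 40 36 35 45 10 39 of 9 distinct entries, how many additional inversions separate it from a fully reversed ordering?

Maximum inversions for 9 distinct elements is C(9, 2) = 9·8/2 = 36.
Current inversions — for each element, count later smaller elements:
37: 4
50: 7
19: 1
40: 4
36: 2
35: 1
45: 2
10: 0
39: 0
Current total: 4 + 7 + 1 + 4 + 2 + 1 + 2 + 0 + 0 = 21
Shortfall: 36 − 21 = 15

15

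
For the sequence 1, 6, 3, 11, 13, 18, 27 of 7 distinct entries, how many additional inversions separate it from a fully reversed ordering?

20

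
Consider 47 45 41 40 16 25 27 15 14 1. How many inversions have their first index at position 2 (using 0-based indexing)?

The element at index 2 is 41.
Elements after it: 40, 16, 25, 27, 15, 14, 1
Those smaller than 41: 40, 16, 25, 27, 15, 14, 1

7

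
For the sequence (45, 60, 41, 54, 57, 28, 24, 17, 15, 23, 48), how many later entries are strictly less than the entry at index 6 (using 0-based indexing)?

3 such elements

The element at index 6 is 24.
Elements after it: 17, 15, 23, 48
Those smaller than 24: 17, 15, 23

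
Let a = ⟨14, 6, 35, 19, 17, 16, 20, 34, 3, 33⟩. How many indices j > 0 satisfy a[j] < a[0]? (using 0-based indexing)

The element at index 0 is 14.
Elements after it: 6, 35, 19, 17, 16, 20, 34, 3, 33
Those smaller than 14: 6, 3

2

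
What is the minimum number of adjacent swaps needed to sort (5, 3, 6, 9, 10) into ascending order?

1 swap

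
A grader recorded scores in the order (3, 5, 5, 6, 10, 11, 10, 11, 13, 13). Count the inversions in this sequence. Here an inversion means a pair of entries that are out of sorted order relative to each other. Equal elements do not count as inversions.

1 inversion

For each element, count later entries that are smaller:
3: 0
5: 0
5: 0
6: 0
10: 0
11: 1
10: 0
11: 0
13: 0
13: 0
Sum: 0 + 0 + 0 + 0 + 0 + 1 + 0 + 0 + 0 + 0 = 1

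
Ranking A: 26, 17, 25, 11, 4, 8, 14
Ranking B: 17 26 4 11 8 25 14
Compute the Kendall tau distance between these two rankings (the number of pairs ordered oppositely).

Discordant pairs: 5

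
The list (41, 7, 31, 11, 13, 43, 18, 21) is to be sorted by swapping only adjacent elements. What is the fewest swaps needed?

There are 12 swaps.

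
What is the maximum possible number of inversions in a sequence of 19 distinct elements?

The maximum occurs when the array is in strictly decreasing order: every one of the C(19, 2) pairs is inverted.
C(19, 2) = 19·18/2 = 171

171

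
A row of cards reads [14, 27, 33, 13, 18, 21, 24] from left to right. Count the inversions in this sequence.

For each element, count later entries that are smaller:
14: 1
27: 4
33: 4
13: 0
18: 0
21: 0
24: 0
Sum: 1 + 4 + 4 + 0 + 0 + 0 + 0 = 9

9 out-of-order pairs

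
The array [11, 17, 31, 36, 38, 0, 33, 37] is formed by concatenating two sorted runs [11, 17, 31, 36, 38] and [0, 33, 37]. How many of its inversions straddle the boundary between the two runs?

For each element r of the right run, count left-run elements greater than r:
r = 0: 11, 17, 31, 36, 38 → 5
r = 33: 36, 38 → 2
r = 37: 38 → 1
Cross-inversions: 5 + 2 + 1 = 8

Cross-inversions: 8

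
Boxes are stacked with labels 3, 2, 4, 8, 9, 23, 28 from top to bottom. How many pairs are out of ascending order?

Out-of-order index pairs (1-indexed):
(1,2): 3 > 2
That's 1 pair.

1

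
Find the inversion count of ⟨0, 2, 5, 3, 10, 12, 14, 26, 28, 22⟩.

3

Sweep left to right; for each value list the smaller values that follow it:
0 → none → 0
2 → none → 0
5 → 3 → 1
3 → none → 0
10 → none → 0
12 → none → 0
14 → none → 0
26 → 22 → 1
28 → 22 → 1
22 → none → 0
Sum: 0 + 0 + 1 + 0 + 0 + 0 + 0 + 1 + 1 + 0 = 3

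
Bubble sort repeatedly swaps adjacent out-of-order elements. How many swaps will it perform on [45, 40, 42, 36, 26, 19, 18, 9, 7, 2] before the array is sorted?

Each adjacent swap fixes exactly one inversion, so the minimum swap count equals the number of inversions.
Count inversions — for each element, later elements that are smaller:
45: 40, 42, 36, 26, 19, 18, 9, 7, 2 → 9
40: 36, 26, 19, 18, 9, 7, 2 → 7
42: 36, 26, 19, 18, 9, 7, 2 → 7
36: 26, 19, 18, 9, 7, 2 → 6
26: 19, 18, 9, 7, 2 → 5
19: 18, 9, 7, 2 → 4
18: 9, 7, 2 → 3
9: 7, 2 → 2
7: 2 → 1
2: none → 0
Total inversions: 9 + 7 + 7 + 6 + 5 + 4 + 3 + 2 + 1 + 0 = 44

44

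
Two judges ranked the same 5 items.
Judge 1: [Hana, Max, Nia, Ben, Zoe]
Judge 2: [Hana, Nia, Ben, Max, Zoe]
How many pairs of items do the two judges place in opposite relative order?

Assign each item its position (1..5) in the first ordering, then rewrite the second ordering as that position sequence:
positions: Hana→1, Max→2, Nia→3, Ben→4, Zoe→5
second ordering as positions: [1, 3, 4, 2, 5]
Discordant pairs = inversions in this position sequence.
1: 0
3: 2 → 1
4: 2 → 1
2: 0
5: 0
Total: 0 + 1 + 1 + 0 + 0 = 2

Discordant pairs: 2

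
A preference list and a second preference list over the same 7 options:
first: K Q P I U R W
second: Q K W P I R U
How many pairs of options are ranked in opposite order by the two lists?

6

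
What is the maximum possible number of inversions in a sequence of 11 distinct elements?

55 inversions

The maximum occurs when the array is in strictly decreasing order: every one of the C(11, 2) pairs is inverted.
C(11, 2) = 11·10/2 = 55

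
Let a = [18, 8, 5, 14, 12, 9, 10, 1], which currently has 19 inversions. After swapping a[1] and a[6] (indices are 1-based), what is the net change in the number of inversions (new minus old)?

-5

Positions 1 and 6 hold 18 and 9; after swapping, the array is [9, 8, 5, 14, 12, 18, 10, 1].
Sweep left to right; for each value list the smaller values that follow it:
9 → 8, 5, 1 → 3
8 → 5, 1 → 2
5 → 1 → 1
14 → 12, 10, 1 → 3
12 → 10, 1 → 2
18 → 10, 1 → 2
10 → 1 → 1
1 → none → 0
Sum: 3 + 2 + 1 + 3 + 2 + 2 + 1 + 0 = 14
Change: 14 − 19 = -5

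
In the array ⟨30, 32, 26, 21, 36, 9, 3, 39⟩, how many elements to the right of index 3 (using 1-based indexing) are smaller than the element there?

3 such elements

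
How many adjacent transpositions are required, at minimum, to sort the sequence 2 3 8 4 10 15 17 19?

The minimum number of adjacent swaps to sort an array equals its inversion count, since every such swap removes exactly one inversion.
Count inversions — for each element, later elements that are smaller:
2: none → 0
3: none → 0
8: 4 → 1
4: none → 0
10: none → 0
15: none → 0
17: none → 0
19: none → 0
Total inversions: 0 + 0 + 1 + 0 + 0 + 0 + 0 + 0 = 1

1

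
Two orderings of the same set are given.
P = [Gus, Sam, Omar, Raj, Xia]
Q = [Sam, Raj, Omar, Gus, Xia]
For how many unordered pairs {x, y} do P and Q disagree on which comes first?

4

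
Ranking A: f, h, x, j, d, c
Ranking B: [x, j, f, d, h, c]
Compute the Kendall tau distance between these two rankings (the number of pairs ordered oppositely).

Assign each item its position (1..6) in the first ordering, then rewrite the second ordering as that position sequence:
positions: f→1, h→2, x→3, j→4, d→5, c→6
second ordering as positions: [3, 4, 1, 5, 2, 6]
Discordant pairs = inversions in this position sequence.
3: 1, 2 → 2
4: 1, 2 → 2
1: 0
5: 2 → 1
2: 0
6: 0
Total: 2 + 2 + 0 + 1 + 0 + 0 = 5

5 discordant pairs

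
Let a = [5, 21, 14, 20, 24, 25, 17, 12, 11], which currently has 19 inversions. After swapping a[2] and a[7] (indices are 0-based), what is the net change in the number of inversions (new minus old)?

Positions 2 and 7 hold 14 and 12; after swapping, the array is [5, 21, 12, 20, 24, 25, 17, 14, 11].
Element-by-element contributions:
5: 0
21: 5
12: 1
20: 3
24: 3
25: 3
17: 2
14: 1
11: 0
Sum: 0 + 5 + 1 + 3 + 3 + 3 + 2 + 1 + 0 = 18
Change: 18 − 19 = -1

-1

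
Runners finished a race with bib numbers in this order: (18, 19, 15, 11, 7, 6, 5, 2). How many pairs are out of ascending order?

27

Element-by-element contributions:
18: 6
19: 6
15: 5
11: 4
7: 3
6: 2
5: 1
2: 0
Sum: 6 + 6 + 5 + 4 + 3 + 2 + 1 + 0 = 27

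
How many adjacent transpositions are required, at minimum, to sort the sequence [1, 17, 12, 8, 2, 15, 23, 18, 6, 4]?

21 swaps

Each adjacent swap fixes exactly one inversion, so the minimum swap count equals the number of inversions.
Count inversions — for each element, later elements that are smaller:
1: none → 0
17: 12, 8, 2, 15, 6, 4 → 6
12: 8, 2, 6, 4 → 4
8: 2, 6, 4 → 3
2: none → 0
15: 6, 4 → 2
23: 18, 6, 4 → 3
18: 6, 4 → 2
6: 4 → 1
4: none → 0
Total inversions: 0 + 6 + 4 + 3 + 0 + 2 + 3 + 2 + 1 + 0 = 21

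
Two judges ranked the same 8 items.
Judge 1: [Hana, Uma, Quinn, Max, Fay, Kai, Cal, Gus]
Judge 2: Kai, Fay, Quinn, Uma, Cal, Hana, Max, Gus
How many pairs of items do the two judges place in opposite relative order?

14 discordant pairs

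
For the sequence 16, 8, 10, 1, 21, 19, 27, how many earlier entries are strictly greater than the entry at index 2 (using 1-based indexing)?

1

The element at index 2 is 8.
Elements before it: 16
Those larger than 8: 16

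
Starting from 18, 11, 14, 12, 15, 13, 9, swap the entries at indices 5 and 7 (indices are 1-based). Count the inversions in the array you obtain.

Positions 5 and 7 hold 15 and 9; after swapping, the array is [18, 11, 14, 12, 9, 13, 15].
Element-by-element contributions:
18 → 11, 14, 12, 9, 13, 15 → 6
11 → 9 → 1
14 → 12, 9, 13 → 3
12 → 9 → 1
9 → none → 0
13 → none → 0
15 → none → 0
Sum: 6 + 1 + 3 + 1 + 0 + 0 + 0 = 11

11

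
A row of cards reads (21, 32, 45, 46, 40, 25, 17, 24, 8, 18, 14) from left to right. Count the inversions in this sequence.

For each element, count later entries that are smaller:
21: 4
32: 6
45: 7
46: 7
40: 6
25: 5
17: 2
24: 3
8: 0
18: 1
14: 0
Sum: 4 + 6 + 7 + 7 + 6 + 5 + 2 + 3 + 0 + 1 + 0 = 41

41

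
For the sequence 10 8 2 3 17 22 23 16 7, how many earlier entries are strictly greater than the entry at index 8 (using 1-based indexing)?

The element at index 8 is 16.
Elements before it: 10, 8, 2, 3, 17, 22, 23
Those larger than 16: 17, 22, 23

3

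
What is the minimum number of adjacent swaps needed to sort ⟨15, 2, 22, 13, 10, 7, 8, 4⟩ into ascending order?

20

Minimum adjacent swaps = number of inversions (each swap of adjacent out-of-order elements removes one inversion and no swap can remove more).
Count inversions — for each element, later elements that are smaller:
15: 2, 13, 10, 7, 8, 4 → 6
2: none → 0
22: 13, 10, 7, 8, 4 → 5
13: 10, 7, 8, 4 → 4
10: 7, 8, 4 → 3
7: 4 → 1
8: 4 → 1
4: none → 0
Total inversions: 6 + 0 + 5 + 4 + 3 + 1 + 1 + 0 = 20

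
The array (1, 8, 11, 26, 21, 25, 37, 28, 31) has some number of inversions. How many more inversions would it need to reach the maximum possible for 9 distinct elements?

32

Maximum inversions for 9 distinct elements is C(9, 2) = 9·8/2 = 36.
Current inversions — for each element, count later smaller elements:
1: 0
8: 0
11: 0
26: 2
21: 0
25: 0
37: 2
28: 0
31: 0
Current total: 0 + 0 + 0 + 2 + 0 + 0 + 2 + 0 + 0 = 4
Shortfall: 36 − 4 = 32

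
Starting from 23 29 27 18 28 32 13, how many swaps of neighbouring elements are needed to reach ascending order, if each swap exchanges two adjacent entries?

11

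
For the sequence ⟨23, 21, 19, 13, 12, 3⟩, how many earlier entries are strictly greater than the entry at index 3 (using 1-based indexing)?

2 such elements

The element at index 3 is 19.
Elements before it: 23, 21
Those larger than 19: 23, 21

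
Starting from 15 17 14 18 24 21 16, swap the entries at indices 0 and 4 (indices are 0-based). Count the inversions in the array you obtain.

Positions 0 and 4 hold 15 and 24; after swapping, the array is [24, 17, 14, 18, 15, 21, 16].
Count, for each position, how many later elements it exceeds:
24: 6
17: 3
14: 0
18: 2
15: 0
21: 1
16: 0
Sum: 6 + 3 + 0 + 2 + 0 + 1 + 0 = 12

12 inversions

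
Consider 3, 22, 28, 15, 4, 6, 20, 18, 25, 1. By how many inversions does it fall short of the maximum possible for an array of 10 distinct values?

22 inversions short

Maximum inversions for 10 distinct elements is C(10, 2) = 10·9/2 = 45.
Current inversions — for each element, count later smaller elements:
3: 1
22: 6
28: 7
15: 3
4: 1
6: 1
20: 2
18: 1
25: 1
1: 0
Current total: 1 + 6 + 7 + 3 + 1 + 1 + 2 + 1 + 1 + 0 = 23
Shortfall: 45 − 23 = 22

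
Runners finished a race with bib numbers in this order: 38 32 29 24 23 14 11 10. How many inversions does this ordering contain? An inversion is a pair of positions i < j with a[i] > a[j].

28 inversions

For each element, count later entries that are smaller:
38: 7
32: 6
29: 5
24: 4
23: 3
14: 2
11: 1
10: 0
Sum: 7 + 6 + 5 + 4 + 3 + 2 + 1 + 0 = 28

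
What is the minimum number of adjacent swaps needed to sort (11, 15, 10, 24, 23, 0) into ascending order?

Adjacent swaps: 8

Minimum adjacent swaps = number of inversions (each swap of adjacent out-of-order elements removes one inversion and no swap can remove more).
Count inversions — for each element, later elements that are smaller:
11: 10, 0 → 2
15: 10, 0 → 2
10: 0 → 1
24: 23, 0 → 2
23: 0 → 1
0: none → 0
Total inversions: 2 + 2 + 1 + 2 + 1 + 0 = 8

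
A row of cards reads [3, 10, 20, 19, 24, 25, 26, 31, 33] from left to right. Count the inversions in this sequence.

1 out-of-order pair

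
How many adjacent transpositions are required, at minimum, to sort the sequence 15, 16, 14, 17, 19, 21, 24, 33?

2 adjacent swaps

Each adjacent swap fixes exactly one inversion, so the minimum swap count equals the number of inversions.
Count inversions — for each element, later elements that are smaller:
15: 14 → 1
16: 14 → 1
14: none → 0
17: none → 0
19: none → 0
21: none → 0
24: none → 0
33: none → 0
Total inversions: 1 + 1 + 0 + 0 + 0 + 0 + 0 + 0 = 2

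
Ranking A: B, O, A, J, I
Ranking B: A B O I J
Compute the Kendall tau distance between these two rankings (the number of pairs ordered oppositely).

3

Assign each item its position (1..5) in the first ordering, then rewrite the second ordering as that position sequence:
positions: B→1, O→2, A→3, J→4, I→5
second ordering as positions: [3, 1, 2, 5, 4]
Discordant pairs = inversions in this position sequence.
3: 1, 2 → 2
1: 0
2: 0
5: 4 → 1
4: 0
Total: 2 + 0 + 0 + 1 + 0 = 3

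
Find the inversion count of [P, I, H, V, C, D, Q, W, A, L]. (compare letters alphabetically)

Inversions: 24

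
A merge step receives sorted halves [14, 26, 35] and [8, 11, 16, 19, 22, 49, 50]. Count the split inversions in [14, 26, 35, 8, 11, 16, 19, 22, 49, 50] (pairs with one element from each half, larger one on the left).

Take each right-half value and tally the left-half values above it:
r = 8: 14, 26, 35 → 3
r = 11: 14, 26, 35 → 3
r = 16: 26, 35 → 2
r = 19: 26, 35 → 2
r = 22: 26, 35 → 2
r = 49: none → 0
r = 50: none → 0
Cross-inversions: 3 + 3 + 2 + 2 + 2 + 0 + 0 = 12

12 split inversions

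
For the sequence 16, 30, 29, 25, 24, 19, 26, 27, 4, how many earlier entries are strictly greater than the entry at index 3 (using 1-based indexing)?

1

The element at index 3 is 29.
Elements before it: 16, 30
Those larger than 29: 30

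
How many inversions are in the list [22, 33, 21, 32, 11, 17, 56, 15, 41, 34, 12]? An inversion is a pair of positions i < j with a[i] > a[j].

29

Count, for each position, how many later elements it exceeds:
22 → 21, 11, 17, 15, 12 → 5
33 → 21, 32, 11, 17, 15, 12 → 6
21 → 11, 17, 15, 12 → 4
32 → 11, 17, 15, 12 → 4
11 → none → 0
17 → 15, 12 → 2
56 → 15, 41, 34, 12 → 4
15 → 12 → 1
41 → 34, 12 → 2
34 → 12 → 1
12 → none → 0
Sum: 5 + 6 + 4 + 4 + 0 + 2 + 4 + 1 + 2 + 1 + 0 = 29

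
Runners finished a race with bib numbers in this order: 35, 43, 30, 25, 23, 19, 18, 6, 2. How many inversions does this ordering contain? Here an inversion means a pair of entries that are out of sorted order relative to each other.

35 inversions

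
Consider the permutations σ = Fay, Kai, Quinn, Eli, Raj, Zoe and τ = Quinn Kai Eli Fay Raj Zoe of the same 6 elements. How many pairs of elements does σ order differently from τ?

Discordant pairs: 4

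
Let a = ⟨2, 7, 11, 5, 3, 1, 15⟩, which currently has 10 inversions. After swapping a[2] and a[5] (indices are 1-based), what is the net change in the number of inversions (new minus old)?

Positions 2 and 5 hold 7 and 3; after swapping, the array is [2, 3, 11, 5, 7, 1, 15].
For each element, count later entries that are smaller:
2 → 1 → 1
3 → 1 → 1
11 → 5, 7, 1 → 3
5 → 1 → 1
7 → 1 → 1
1 → none → 0
15 → none → 0
Sum: 1 + 1 + 3 + 1 + 1 + 0 + 0 = 7
Change: 7 − 10 = -3

-3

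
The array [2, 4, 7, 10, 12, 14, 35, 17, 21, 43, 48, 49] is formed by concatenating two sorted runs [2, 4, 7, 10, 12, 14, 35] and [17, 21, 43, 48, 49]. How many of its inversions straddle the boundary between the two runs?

Count, for every r in R, how many entries of L exceed r:
r = 17: 35 → 1
r = 21: 35 → 1
r = 43: none → 0
r = 48: none → 0
r = 49: none → 0
Cross-inversions: 1 + 1 + 0 + 0 + 0 = 2

2 cross-inversions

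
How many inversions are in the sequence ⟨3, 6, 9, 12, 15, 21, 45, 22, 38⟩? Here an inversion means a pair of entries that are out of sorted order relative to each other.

2

Element-by-element contributions:
3 → none → 0
6 → none → 0
9 → none → 0
12 → none → 0
15 → none → 0
21 → none → 0
45 → 22, 38 → 2
22 → none → 0
38 → none → 0
Sum: 0 + 0 + 0 + 0 + 0 + 0 + 2 + 0 + 0 = 2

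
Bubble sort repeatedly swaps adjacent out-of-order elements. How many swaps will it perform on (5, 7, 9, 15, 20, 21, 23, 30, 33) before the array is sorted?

0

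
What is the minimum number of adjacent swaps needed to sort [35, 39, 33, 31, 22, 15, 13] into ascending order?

20 swaps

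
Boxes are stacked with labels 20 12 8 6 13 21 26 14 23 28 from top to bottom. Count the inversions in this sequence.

Sweep left to right; for each value list the smaller values that follow it:
20: 5
12: 2
8: 1
6: 0
13: 0
21: 1
26: 2
14: 0
23: 0
28: 0
Sum: 5 + 2 + 1 + 0 + 0 + 1 + 2 + 0 + 0 + 0 = 11

11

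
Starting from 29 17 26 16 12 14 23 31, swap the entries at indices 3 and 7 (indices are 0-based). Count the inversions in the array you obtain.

Positions 3 and 7 hold 16 and 31; after swapping, the array is [29, 17, 26, 31, 12, 14, 23, 16].
For each element, count later entries that are smaller:
29: 6
17: 3
26: 4
31: 4
12: 0
14: 0
23: 1
16: 0
Sum: 6 + 3 + 4 + 4 + 0 + 0 + 1 + 0 = 18

There are 18 inversions.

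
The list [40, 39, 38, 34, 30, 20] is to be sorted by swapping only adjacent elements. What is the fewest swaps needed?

15

The minimum number of adjacent swaps to sort an array equals its inversion count, since every such swap removes exactly one inversion.
Count inversions — for each element, later elements that are smaller:
40: 39, 38, 34, 30, 20 → 5
39: 38, 34, 30, 20 → 4
38: 34, 30, 20 → 3
34: 30, 20 → 2
30: 20 → 1
20: none → 0
Total inversions: 5 + 4 + 3 + 2 + 1 + 0 = 15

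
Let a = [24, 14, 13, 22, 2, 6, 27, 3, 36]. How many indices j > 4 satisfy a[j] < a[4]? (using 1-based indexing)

The element at index 4 is 22.
Elements after it: 2, 6, 27, 3, 36
Those smaller than 22: 2, 6, 3

3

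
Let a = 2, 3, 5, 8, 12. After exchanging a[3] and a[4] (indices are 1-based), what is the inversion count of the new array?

Positions 3 and 4 hold 5 and 8; after swapping, the array is [2, 3, 8, 5, 12].
Count, for each position, how many later elements it exceeds:
2: 0
3: 0
8: 1
5: 0
12: 0
Sum: 0 + 0 + 1 + 0 + 0 = 1

1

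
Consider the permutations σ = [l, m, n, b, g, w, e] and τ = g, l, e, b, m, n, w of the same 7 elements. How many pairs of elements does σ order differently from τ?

Assign each item its position (1..7) in the first ordering, then rewrite the second ordering as that position sequence:
positions: l→1, m→2, n→3, b→4, g→5, w→6, e→7
second ordering as positions: [5, 1, 7, 4, 2, 3, 6]
Discordant pairs = inversions in this position sequence.
5: 1, 4, 2, 3 → 4
1: 0
7: 4, 2, 3, 6 → 4
4: 2, 3 → 2
2: 0
3: 0
6: 0
Total: 4 + 0 + 4 + 2 + 0 + 0 + 0 = 10

10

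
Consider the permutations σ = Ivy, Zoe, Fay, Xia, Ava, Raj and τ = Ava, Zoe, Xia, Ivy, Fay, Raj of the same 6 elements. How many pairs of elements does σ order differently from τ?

7

Assign each item its position (1..6) in the first ordering, then rewrite the second ordering as that position sequence:
positions: Ivy→1, Zoe→2, Fay→3, Xia→4, Ava→5, Raj→6
second ordering as positions: [5, 2, 4, 1, 3, 6]
Discordant pairs = inversions in this position sequence.
5: 2, 4, 1, 3 → 4
2: 1 → 1
4: 1, 3 → 2
1: 0
3: 0
6: 0
Total: 4 + 1 + 2 + 0 + 0 + 0 = 7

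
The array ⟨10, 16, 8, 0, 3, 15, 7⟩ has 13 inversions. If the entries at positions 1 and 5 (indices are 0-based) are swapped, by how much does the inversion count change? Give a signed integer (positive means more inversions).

-1

Positions 1 and 5 hold 16 and 15; after swapping, the array is [10, 15, 8, 0, 3, 16, 7].
Count, for each position, how many later elements it exceeds:
10 → 8, 0, 3, 7 → 4
15 → 8, 0, 3, 7 → 4
8 → 0, 3, 7 → 3
0 → none → 0
3 → none → 0
16 → 7 → 1
7 → none → 0
Sum: 4 + 4 + 3 + 0 + 0 + 1 + 0 = 12
Change: 12 − 13 = -1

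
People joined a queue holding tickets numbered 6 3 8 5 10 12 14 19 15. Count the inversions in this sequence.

Sweep left to right; for each value list the smaller values that follow it:
6: 2
3: 0
8: 1
5: 0
10: 0
12: 0
14: 0
19: 1
15: 0
Sum: 2 + 0 + 1 + 0 + 0 + 0 + 0 + 1 + 0 = 4

4 inversions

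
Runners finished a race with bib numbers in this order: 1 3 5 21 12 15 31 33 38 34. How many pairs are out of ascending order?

Count, for each position, how many later elements it exceeds:
1: 0
3: 0
5: 0
21: 2
12: 0
15: 0
31: 0
33: 0
38: 1
34: 0
Sum: 0 + 0 + 0 + 2 + 0 + 0 + 0 + 0 + 1 + 0 = 3

3 inversions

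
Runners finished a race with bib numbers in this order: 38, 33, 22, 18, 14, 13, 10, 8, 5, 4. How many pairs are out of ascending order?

For each element, count later entries that are smaller:
38: 9
33: 8
22: 7
18: 6
14: 5
13: 4
10: 3
8: 2
5: 1
4: 0
Sum: 9 + 8 + 7 + 6 + 5 + 4 + 3 + 2 + 1 + 0 = 45

Inversions: 45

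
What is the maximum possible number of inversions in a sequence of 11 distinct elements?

A reversed (strictly descending) arrangement makes every pair an inversion, giving C(11, 2) inversions.
C(11, 2) = 11·10/2 = 55

Inversions: 55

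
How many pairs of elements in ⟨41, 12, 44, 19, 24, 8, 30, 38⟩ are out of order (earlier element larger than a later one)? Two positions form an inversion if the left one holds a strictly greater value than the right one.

14 inversions

For each element, count later entries that are smaller:
41 → 12, 19, 24, 8, 30, 38 → 6
12 → 8 → 1
44 → 19, 24, 8, 30, 38 → 5
19 → 8 → 1
24 → 8 → 1
8 → none → 0
30 → none → 0
38 → none → 0
Sum: 6 + 1 + 5 + 1 + 1 + 0 + 0 + 0 = 14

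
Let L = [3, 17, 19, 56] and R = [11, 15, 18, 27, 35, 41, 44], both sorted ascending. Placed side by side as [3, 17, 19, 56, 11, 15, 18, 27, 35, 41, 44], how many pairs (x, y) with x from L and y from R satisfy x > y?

Count, for every r in R, how many entries of L exceed r:
r = 11: 17, 19, 56 → 3
r = 15: 17, 19, 56 → 3
r = 18: 19, 56 → 2
r = 27: 56 → 1
r = 35: 56 → 1
r = 41: 56 → 1
r = 44: 56 → 1
Cross-inversions: 3 + 3 + 2 + 1 + 1 + 1 + 1 = 12

Split inversions: 12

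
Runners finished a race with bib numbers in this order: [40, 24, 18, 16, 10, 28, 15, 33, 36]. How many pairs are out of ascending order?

For each element, count later entries that are smaller:
40: 8
24: 4
18: 3
16: 2
10: 0
28: 1
15: 0
33: 0
36: 0
Sum: 8 + 4 + 3 + 2 + 0 + 1 + 0 + 0 + 0 = 18

18 inversions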